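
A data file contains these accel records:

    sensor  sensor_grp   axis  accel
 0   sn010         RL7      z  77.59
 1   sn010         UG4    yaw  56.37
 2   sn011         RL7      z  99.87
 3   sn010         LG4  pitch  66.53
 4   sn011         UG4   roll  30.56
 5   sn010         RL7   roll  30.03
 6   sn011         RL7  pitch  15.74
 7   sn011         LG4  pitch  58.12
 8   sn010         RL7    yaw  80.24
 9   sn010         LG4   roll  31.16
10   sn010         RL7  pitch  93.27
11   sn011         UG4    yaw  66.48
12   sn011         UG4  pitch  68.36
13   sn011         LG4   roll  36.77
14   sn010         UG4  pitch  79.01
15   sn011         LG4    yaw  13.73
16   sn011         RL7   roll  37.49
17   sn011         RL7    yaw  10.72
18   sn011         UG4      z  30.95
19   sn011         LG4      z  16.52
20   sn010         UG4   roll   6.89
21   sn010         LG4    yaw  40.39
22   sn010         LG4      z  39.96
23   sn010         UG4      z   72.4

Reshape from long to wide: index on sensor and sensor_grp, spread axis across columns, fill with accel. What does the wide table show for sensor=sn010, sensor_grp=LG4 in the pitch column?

66.53

Wide layout: rows indexed by sensor and sensor_grp, columns are the 4 distinct axis values (z, yaw, pitch, roll).
Cell (sensor=sn010, sensor_grp=LG4, axis=pitch) draws from the long row where sensor=sn010, sensor_grp=LG4 and axis=pitch, which has accel=66.53.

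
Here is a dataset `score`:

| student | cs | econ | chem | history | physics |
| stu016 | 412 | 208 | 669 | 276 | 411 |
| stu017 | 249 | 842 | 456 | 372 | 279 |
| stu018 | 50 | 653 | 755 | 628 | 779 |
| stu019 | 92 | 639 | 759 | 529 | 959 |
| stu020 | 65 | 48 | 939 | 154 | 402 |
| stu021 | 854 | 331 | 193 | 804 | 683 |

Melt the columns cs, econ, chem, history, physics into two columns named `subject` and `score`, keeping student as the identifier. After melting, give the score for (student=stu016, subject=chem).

669

Unpivoting turns each (student, wide-column) pair into one long row.
The wide cell at row stu016, column chem holds 669, so the long row (stu016, chem) has score=669.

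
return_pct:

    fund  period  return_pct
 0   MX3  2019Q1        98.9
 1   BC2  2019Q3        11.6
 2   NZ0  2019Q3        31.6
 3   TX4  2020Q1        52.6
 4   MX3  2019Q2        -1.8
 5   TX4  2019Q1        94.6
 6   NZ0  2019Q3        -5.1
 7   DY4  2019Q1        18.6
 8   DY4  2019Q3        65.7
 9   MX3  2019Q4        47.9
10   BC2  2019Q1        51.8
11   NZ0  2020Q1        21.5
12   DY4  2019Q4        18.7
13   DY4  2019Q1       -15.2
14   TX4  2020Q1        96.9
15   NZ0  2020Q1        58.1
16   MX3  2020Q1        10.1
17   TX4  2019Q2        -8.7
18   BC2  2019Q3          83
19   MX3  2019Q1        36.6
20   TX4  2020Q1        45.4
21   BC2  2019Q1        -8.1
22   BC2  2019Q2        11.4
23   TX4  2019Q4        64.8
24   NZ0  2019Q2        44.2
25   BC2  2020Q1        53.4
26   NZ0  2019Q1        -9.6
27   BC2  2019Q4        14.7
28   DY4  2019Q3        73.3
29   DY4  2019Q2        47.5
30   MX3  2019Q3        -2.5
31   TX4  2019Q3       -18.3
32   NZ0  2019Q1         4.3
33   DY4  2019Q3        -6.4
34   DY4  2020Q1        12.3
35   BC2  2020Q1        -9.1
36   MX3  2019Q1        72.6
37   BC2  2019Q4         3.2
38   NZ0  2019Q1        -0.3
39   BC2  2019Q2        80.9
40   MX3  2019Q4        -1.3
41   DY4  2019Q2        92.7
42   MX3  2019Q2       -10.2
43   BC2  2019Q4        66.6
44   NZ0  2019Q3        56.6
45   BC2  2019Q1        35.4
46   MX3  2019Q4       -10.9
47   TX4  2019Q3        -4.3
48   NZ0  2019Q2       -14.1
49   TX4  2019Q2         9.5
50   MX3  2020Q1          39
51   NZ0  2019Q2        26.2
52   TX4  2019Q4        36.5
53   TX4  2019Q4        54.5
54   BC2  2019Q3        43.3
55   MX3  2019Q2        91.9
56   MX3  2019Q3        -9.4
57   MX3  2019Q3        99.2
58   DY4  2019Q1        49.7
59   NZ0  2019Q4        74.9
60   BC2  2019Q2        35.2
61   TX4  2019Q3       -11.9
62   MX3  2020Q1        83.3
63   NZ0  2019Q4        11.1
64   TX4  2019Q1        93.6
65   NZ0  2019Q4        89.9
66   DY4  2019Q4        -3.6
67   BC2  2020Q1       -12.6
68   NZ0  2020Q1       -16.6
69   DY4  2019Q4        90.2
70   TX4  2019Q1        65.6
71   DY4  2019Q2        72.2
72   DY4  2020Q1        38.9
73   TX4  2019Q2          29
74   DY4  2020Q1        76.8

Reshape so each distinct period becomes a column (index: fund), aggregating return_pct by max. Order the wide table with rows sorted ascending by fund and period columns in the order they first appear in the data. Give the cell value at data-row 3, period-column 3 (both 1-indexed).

With rows sorted ascending by fund, row 3 is fund=MX3. period columns in first-appearance order: 2019Q1, 2019Q3, 2020Q1, 2019Q2, 2019Q4; column 3 is 2020Q1.
Long rows with fund=MX3, period=2020Q1: max(10.1, 39, 83.3) = 83.3.

83.3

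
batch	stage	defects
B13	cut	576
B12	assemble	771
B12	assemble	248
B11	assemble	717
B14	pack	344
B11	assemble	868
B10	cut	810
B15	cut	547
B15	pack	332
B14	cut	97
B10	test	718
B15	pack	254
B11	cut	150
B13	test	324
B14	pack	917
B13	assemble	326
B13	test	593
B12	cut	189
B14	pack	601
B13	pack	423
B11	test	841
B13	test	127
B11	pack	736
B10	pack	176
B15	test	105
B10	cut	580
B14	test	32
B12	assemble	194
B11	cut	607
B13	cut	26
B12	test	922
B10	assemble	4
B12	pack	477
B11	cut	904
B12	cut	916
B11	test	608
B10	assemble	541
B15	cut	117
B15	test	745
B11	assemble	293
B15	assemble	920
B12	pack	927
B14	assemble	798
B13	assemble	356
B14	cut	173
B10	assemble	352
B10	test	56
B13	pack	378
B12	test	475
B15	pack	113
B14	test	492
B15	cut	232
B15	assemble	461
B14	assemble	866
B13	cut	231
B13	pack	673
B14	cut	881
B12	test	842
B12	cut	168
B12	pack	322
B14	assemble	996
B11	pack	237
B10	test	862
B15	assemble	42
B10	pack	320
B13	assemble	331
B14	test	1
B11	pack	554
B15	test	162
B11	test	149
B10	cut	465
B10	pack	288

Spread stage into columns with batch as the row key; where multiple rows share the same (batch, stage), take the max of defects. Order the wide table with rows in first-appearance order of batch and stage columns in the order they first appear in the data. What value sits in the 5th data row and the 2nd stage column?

With rows in first-appearance order of batch, row 5 is batch=B10. stage columns in first-appearance order: cut, assemble, pack, test; column 2 is assemble.
Long rows with batch=B10, stage=assemble: max(4, 541, 352) = 541.

541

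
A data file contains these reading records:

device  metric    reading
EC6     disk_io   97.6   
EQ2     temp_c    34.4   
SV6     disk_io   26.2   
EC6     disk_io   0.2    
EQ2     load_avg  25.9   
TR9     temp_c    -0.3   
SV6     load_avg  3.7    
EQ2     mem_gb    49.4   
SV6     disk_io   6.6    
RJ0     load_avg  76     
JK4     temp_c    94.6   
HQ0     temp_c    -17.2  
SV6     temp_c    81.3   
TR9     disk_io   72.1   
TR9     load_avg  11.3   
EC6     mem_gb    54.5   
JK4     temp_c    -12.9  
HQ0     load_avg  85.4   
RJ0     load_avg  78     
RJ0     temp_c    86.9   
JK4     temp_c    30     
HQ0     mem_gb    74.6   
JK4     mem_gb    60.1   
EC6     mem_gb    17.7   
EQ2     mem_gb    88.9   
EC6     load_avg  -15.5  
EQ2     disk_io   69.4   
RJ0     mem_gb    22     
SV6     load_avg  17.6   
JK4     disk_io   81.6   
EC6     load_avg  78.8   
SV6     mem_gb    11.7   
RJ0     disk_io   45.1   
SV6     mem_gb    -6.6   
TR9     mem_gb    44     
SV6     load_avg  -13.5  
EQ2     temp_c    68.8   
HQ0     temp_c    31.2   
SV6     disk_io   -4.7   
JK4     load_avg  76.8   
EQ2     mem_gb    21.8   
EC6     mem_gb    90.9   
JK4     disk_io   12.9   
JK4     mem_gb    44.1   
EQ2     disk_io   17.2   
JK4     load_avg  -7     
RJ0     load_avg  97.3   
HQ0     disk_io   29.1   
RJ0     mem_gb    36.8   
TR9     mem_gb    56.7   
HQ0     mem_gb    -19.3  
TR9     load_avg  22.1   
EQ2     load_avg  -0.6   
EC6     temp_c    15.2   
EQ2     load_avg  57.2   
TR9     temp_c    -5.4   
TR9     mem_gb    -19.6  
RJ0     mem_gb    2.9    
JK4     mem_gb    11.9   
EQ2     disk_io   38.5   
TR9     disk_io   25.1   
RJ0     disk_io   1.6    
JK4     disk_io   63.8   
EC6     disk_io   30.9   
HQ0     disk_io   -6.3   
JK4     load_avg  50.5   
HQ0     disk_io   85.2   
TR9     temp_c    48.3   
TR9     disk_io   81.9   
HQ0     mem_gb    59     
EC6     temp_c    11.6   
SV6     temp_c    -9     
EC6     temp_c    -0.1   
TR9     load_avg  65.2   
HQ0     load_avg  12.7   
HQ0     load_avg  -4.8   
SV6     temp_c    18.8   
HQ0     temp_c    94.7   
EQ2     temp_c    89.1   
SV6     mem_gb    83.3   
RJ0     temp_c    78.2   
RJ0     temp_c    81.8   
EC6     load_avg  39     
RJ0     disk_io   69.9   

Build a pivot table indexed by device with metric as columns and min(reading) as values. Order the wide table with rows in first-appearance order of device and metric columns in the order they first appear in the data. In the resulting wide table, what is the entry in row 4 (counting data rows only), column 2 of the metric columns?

-5.4

With rows in first-appearance order of device, row 4 is device=TR9. metric columns in first-appearance order: disk_io, temp_c, load_avg, mem_gb; column 2 is temp_c.
Long rows with device=TR9, metric=temp_c: min(-0.3, -5.4, 48.3) = -5.4.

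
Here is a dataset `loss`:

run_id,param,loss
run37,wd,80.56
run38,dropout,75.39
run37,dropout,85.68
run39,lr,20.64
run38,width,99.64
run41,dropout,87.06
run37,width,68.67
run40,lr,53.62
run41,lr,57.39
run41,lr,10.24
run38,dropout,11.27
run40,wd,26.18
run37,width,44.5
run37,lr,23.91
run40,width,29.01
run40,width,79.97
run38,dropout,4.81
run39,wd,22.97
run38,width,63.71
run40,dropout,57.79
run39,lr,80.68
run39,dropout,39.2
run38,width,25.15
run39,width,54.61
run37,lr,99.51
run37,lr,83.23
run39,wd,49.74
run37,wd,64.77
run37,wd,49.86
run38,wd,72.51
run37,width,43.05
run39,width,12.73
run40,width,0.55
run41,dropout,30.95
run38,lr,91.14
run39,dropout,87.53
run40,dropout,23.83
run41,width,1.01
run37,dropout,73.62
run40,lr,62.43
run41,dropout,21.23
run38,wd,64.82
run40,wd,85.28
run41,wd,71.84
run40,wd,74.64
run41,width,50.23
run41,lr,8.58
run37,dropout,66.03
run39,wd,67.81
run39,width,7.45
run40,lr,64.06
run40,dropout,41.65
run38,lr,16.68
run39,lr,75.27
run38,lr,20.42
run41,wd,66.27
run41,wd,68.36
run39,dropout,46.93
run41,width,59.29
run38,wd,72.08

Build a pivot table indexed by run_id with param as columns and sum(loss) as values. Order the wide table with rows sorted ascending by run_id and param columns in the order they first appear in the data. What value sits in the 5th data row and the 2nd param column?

139.24

With rows sorted ascending by run_id, row 5 is run_id=run41. param columns in first-appearance order: wd, dropout, lr, width; column 2 is dropout.
Long rows with run_id=run41, param=dropout: 87.06 + 30.95 + 21.23 = 139.24.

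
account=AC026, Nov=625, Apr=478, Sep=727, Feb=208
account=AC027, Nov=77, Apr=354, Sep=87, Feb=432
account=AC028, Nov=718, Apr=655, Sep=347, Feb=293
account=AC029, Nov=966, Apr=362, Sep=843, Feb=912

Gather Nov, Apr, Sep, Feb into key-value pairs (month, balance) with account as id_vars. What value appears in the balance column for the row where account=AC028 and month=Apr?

655

Unpivoting turns each (account, wide-column) pair into one long row.
The wide cell at row AC028, column Apr holds 655, so the long row (AC028, Apr) has balance=655.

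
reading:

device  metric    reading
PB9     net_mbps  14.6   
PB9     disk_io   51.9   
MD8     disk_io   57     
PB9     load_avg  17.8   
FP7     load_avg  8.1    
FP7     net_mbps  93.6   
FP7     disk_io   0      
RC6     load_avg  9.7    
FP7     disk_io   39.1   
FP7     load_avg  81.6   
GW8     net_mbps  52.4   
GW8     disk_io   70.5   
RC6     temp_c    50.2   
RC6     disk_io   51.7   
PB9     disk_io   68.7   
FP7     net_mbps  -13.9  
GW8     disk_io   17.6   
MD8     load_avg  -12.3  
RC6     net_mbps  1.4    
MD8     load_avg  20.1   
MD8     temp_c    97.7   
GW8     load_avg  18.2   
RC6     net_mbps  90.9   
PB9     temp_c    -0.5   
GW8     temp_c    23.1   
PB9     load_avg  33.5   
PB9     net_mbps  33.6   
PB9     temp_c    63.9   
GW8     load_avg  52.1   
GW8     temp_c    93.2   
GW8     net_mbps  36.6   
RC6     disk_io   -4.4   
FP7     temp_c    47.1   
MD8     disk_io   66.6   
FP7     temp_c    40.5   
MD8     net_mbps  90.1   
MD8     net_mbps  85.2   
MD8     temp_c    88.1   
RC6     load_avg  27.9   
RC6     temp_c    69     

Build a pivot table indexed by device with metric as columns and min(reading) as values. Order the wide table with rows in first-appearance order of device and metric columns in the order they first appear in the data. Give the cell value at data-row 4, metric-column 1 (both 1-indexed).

With rows in first-appearance order of device, row 4 is device=RC6. metric columns in first-appearance order: net_mbps, disk_io, load_avg, temp_c; column 1 is net_mbps.
Long rows with device=RC6, metric=net_mbps: min(1.4, 90.9) = 1.4.

1.4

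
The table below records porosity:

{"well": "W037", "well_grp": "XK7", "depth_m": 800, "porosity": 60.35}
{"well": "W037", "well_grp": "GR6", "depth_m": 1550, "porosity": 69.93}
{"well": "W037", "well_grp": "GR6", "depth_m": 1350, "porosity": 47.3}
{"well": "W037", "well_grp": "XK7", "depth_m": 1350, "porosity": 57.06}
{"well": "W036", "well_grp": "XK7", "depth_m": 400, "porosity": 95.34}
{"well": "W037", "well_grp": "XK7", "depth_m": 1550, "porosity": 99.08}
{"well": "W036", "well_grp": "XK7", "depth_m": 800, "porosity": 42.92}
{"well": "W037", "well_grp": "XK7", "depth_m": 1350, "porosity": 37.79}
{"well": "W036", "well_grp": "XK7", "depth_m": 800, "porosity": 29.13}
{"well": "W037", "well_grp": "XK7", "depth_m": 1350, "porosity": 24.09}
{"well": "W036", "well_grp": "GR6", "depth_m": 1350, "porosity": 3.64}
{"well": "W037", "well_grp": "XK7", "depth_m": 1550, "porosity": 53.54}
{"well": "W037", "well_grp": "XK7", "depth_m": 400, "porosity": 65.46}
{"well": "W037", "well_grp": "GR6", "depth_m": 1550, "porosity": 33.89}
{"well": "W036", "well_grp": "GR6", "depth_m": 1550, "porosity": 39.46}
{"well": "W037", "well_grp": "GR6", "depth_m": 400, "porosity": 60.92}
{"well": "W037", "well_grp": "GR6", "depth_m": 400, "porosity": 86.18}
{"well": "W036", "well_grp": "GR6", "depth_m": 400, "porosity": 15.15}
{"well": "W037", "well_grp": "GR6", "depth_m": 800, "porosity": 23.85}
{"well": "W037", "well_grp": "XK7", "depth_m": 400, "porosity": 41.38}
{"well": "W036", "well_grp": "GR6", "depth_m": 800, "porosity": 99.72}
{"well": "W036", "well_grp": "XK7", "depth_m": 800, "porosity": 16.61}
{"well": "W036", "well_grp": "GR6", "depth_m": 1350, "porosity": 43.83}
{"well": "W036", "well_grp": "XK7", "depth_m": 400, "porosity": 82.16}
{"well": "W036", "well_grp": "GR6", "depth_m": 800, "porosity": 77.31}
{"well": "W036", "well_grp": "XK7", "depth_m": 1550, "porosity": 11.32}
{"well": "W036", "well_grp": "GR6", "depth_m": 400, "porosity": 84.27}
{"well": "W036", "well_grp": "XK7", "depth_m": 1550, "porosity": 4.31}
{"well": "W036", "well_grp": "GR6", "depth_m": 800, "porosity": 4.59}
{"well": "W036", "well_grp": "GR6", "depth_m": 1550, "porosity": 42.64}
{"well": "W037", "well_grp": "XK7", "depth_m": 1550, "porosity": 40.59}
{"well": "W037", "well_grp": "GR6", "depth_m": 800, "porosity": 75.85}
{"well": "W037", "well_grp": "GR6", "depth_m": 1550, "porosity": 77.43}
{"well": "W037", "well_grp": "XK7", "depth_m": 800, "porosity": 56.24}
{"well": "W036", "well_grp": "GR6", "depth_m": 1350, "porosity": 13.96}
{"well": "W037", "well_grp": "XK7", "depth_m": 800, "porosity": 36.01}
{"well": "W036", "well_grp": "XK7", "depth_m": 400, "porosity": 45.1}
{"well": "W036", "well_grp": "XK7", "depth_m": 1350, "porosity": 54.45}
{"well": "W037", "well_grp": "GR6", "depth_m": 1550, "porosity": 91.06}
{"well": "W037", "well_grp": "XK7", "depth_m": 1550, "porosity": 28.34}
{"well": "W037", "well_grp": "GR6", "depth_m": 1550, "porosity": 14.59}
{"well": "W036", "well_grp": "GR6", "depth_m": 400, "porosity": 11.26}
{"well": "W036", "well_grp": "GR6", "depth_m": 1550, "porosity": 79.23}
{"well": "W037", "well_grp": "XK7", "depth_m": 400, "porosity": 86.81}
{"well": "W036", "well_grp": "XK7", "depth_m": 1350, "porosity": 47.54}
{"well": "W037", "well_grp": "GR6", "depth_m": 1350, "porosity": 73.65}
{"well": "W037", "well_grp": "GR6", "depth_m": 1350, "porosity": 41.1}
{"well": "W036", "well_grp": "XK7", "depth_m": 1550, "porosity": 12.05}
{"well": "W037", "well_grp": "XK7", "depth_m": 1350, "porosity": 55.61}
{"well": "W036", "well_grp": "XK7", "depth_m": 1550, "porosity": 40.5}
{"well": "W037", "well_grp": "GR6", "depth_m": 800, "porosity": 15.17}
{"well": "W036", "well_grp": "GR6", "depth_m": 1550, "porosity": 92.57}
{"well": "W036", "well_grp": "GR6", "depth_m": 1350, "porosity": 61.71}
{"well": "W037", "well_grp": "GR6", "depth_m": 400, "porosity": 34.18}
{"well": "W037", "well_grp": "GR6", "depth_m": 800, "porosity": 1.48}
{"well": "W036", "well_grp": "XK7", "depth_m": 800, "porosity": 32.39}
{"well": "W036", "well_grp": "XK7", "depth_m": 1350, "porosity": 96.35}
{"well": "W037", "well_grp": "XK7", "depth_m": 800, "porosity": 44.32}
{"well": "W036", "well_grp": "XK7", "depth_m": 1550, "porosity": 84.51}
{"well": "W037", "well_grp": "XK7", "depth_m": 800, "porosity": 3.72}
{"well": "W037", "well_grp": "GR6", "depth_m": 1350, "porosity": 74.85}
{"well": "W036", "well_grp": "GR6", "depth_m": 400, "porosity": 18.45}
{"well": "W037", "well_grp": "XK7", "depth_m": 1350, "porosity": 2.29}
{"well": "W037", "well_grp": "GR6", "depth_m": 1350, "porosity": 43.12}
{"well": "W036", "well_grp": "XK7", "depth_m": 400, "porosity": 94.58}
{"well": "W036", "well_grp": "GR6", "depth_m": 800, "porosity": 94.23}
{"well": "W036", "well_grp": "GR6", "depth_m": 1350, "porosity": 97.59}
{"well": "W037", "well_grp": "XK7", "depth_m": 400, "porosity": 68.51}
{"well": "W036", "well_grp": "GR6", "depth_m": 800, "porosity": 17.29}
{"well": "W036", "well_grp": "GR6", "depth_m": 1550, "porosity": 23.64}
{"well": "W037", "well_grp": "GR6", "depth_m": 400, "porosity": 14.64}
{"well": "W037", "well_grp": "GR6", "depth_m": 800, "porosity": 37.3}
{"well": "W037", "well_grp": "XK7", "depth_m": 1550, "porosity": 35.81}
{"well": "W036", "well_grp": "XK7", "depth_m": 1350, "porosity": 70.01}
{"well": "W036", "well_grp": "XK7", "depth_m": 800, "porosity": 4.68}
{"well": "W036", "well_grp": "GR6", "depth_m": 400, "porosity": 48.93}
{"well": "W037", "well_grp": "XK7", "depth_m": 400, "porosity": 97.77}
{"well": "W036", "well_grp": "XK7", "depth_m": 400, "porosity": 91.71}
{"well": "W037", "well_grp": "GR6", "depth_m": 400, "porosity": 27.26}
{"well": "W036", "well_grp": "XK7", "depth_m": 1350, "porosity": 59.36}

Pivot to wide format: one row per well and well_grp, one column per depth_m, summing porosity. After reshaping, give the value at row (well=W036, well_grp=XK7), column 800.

Rows with well=W036, well_grp=XK7 and depth_m=800: porosity values are 42.92, 29.13, 16.61, 32.39, 4.68.
42.92 + 29.13 + 16.61 + 32.39 + 4.68 = 125.73.

125.73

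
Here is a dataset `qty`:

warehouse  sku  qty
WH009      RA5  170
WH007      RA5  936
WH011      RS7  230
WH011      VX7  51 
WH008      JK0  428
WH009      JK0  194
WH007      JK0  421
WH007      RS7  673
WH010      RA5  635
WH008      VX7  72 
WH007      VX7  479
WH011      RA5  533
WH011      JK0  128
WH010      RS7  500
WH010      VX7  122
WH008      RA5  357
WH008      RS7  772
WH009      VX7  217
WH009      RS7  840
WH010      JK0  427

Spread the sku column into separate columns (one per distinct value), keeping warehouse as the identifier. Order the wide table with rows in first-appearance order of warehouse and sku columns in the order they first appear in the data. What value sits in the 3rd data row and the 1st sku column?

With rows in first-appearance order of warehouse, row 3 is warehouse=WH011. sku columns in first-appearance order: RA5, RS7, VX7, JK0; column 1 is RA5.
Long rows with warehouse=WH011, sku=RA5: qty = 533.

533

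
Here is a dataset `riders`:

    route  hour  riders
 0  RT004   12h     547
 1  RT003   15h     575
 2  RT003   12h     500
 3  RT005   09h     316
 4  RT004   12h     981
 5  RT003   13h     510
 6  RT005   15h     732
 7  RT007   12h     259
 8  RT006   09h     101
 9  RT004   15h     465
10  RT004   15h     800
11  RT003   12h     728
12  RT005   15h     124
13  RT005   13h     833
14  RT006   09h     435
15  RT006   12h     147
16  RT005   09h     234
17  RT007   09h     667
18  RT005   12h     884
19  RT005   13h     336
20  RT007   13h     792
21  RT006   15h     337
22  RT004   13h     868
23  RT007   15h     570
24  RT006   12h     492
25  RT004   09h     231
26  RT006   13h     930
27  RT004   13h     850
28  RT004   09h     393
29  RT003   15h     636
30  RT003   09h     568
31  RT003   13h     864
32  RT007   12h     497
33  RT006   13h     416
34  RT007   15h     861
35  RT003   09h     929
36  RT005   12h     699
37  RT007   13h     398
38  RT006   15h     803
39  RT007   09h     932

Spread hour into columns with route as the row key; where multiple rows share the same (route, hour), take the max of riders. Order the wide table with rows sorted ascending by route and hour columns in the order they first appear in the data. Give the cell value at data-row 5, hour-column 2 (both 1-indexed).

With rows sorted ascending by route, row 5 is route=RT007. hour columns in first-appearance order: 12h, 15h, 09h, 13h; column 2 is 15h.
Long rows with route=RT007, hour=15h: max(570, 861) = 861.

861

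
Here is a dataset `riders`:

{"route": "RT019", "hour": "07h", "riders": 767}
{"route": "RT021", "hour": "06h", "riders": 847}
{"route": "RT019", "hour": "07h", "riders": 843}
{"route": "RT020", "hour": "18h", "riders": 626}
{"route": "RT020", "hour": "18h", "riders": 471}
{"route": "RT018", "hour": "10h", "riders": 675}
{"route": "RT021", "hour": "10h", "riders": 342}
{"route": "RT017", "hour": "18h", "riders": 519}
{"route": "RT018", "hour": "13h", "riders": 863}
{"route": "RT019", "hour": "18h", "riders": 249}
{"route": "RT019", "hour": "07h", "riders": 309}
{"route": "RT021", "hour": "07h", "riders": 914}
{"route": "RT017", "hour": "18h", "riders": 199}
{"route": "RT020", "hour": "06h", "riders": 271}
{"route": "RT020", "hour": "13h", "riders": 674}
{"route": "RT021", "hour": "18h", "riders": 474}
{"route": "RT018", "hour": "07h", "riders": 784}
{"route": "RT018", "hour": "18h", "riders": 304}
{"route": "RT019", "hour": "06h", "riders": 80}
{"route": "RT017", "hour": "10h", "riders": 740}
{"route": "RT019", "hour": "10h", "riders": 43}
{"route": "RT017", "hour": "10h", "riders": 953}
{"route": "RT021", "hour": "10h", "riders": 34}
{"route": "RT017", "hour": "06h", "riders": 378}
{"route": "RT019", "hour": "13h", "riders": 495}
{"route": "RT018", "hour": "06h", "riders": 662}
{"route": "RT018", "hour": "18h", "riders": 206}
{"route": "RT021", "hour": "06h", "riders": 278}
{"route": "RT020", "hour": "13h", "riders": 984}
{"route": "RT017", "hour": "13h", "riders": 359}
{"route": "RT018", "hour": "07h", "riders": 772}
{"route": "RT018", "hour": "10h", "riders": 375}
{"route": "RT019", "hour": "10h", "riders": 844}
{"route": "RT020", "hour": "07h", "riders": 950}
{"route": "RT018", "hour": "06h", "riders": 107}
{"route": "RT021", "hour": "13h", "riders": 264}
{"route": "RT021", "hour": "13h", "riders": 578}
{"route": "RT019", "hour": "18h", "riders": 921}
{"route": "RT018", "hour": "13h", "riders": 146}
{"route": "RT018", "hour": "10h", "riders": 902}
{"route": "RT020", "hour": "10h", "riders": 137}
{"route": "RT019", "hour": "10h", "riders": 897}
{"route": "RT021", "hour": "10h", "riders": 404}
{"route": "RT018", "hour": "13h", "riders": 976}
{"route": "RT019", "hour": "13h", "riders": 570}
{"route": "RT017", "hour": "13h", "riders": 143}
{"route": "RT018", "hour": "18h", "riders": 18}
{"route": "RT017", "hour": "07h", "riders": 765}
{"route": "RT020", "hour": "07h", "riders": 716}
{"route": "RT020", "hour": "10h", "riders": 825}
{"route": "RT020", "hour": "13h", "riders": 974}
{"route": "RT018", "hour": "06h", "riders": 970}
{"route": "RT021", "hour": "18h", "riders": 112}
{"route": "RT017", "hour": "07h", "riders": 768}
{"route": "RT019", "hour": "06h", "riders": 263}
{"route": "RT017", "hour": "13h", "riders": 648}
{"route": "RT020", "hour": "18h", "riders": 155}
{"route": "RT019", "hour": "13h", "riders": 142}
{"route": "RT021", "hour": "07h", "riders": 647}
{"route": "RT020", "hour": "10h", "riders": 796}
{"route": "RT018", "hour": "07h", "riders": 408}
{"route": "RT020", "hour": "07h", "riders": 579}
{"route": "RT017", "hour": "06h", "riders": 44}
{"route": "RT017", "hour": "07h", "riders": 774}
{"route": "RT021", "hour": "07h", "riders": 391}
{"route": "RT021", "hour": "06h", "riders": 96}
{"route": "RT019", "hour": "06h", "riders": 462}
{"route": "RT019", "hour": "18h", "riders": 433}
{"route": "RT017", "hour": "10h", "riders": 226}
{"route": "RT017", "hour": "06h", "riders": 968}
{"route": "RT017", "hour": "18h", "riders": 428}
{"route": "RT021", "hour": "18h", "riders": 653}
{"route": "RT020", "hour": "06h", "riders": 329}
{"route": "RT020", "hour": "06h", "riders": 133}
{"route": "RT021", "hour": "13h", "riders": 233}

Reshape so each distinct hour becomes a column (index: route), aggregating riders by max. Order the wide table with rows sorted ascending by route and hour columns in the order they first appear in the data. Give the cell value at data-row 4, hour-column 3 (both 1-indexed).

626

With rows sorted ascending by route, row 4 is route=RT020. hour columns in first-appearance order: 07h, 06h, 18h, 10h, 13h; column 3 is 18h.
Long rows with route=RT020, hour=18h: max(626, 471, 155) = 626.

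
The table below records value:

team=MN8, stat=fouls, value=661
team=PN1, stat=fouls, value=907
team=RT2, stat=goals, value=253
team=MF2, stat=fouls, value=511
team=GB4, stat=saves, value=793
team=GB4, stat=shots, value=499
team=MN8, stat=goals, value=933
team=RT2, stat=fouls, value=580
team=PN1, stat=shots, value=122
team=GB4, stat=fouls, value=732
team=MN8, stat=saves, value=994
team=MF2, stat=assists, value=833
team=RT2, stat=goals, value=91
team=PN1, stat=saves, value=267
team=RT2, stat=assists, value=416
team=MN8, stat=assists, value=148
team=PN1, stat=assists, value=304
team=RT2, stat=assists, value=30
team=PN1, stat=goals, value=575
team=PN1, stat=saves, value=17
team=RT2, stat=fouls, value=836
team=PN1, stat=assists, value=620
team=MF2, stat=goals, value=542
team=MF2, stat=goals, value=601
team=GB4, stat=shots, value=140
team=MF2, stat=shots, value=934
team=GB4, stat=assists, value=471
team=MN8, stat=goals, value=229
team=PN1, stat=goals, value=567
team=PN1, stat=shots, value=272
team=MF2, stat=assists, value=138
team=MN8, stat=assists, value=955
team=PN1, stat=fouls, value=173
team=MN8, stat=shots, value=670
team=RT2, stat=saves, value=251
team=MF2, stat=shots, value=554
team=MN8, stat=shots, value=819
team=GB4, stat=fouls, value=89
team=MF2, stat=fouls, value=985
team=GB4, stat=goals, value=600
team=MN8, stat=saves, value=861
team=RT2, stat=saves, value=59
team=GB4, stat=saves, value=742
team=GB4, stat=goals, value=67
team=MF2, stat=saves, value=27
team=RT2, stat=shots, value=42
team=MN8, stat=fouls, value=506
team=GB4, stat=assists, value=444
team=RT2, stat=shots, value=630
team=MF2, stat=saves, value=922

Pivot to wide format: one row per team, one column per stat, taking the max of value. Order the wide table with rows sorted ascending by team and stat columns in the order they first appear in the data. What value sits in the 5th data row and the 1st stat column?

836

With rows sorted ascending by team, row 5 is team=RT2. stat columns in first-appearance order: fouls, goals, saves, shots, assists; column 1 is fouls.
Long rows with team=RT2, stat=fouls: max(580, 836) = 836.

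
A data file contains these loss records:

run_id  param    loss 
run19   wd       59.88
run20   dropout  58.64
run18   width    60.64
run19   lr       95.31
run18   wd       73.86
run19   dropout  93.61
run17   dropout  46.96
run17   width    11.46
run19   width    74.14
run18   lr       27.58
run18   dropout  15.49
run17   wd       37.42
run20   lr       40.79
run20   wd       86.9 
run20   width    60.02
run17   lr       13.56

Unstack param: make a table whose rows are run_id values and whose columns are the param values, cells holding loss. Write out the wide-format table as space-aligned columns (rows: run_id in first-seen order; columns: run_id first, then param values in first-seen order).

Columns: run_id plus the 4 distinct param values (wd, dropout, width, lr).
For example, row run19 column wd takes loss=59.88 from the long row (run19, wd).

run_id  wd     dropout  width  lr   
run19   59.88  93.61    74.14  95.31
run20   86.9   58.64    60.02  40.79
run18   73.86  15.49    60.64  27.58
run17   37.42  46.96    11.46  13.56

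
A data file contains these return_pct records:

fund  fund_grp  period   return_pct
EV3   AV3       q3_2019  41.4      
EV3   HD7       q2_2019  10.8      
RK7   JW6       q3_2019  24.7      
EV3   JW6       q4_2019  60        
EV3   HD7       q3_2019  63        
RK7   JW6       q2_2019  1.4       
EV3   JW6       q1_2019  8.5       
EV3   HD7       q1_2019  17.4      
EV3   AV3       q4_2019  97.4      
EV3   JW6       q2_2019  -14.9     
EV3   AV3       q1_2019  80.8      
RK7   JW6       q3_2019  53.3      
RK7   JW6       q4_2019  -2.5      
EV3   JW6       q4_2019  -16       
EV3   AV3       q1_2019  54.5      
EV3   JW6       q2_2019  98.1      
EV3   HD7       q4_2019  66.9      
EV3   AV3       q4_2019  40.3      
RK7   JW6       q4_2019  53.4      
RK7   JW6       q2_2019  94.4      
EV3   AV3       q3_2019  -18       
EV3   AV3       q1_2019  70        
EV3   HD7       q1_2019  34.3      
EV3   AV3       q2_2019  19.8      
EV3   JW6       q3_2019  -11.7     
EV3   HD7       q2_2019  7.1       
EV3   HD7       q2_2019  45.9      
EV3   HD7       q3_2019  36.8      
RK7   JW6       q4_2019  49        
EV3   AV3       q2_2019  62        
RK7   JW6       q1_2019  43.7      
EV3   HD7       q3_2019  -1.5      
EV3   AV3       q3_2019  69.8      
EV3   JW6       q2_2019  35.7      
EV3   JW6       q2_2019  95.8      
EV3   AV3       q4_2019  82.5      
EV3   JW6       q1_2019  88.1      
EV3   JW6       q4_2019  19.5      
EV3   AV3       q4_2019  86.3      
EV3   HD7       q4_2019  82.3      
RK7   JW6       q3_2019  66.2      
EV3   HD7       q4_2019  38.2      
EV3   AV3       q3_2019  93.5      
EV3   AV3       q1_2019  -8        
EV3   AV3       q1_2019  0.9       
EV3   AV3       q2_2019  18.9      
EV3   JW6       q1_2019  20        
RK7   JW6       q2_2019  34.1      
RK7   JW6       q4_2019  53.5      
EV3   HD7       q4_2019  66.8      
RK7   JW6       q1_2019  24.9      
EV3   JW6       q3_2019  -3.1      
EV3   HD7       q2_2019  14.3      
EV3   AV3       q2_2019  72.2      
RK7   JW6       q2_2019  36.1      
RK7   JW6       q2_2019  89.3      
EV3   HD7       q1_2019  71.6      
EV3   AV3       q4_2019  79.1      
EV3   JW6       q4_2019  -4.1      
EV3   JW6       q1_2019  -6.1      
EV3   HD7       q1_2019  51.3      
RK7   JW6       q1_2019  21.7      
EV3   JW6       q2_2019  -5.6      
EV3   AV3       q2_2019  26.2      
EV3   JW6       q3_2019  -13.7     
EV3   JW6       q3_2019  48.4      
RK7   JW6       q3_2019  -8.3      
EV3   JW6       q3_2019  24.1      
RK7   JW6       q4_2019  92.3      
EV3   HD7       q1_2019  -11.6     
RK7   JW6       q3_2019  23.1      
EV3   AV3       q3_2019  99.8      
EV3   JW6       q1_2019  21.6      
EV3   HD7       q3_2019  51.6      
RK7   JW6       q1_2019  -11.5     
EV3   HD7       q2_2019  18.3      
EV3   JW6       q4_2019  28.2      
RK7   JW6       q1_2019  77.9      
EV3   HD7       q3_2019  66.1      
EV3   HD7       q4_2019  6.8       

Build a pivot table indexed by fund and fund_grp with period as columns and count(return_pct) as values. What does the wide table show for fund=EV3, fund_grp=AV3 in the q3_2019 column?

5

Rows with fund=EV3, fund_grp=AV3 and period=q3_2019: return_pct values are 41.4, -18, 69.8, 93.5, 99.8.
5 rows match — count = 5.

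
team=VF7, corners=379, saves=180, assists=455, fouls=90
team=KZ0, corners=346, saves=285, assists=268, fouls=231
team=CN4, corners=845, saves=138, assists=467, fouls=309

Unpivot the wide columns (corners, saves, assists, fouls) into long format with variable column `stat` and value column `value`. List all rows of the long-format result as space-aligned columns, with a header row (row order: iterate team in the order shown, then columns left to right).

Each (team, column) pair becomes one row: 3 × 4 = 12 rows.
For example, (VF7, corners) → value=379.

team  stat     value
VF7   corners  379  
VF7   saves    180  
VF7   assists  455  
VF7   fouls    90   
KZ0   corners  346  
KZ0   saves    285  
KZ0   assists  268  
KZ0   fouls    231  
CN4   corners  845  
CN4   saves    138  
CN4   assists  467  
CN4   fouls    309  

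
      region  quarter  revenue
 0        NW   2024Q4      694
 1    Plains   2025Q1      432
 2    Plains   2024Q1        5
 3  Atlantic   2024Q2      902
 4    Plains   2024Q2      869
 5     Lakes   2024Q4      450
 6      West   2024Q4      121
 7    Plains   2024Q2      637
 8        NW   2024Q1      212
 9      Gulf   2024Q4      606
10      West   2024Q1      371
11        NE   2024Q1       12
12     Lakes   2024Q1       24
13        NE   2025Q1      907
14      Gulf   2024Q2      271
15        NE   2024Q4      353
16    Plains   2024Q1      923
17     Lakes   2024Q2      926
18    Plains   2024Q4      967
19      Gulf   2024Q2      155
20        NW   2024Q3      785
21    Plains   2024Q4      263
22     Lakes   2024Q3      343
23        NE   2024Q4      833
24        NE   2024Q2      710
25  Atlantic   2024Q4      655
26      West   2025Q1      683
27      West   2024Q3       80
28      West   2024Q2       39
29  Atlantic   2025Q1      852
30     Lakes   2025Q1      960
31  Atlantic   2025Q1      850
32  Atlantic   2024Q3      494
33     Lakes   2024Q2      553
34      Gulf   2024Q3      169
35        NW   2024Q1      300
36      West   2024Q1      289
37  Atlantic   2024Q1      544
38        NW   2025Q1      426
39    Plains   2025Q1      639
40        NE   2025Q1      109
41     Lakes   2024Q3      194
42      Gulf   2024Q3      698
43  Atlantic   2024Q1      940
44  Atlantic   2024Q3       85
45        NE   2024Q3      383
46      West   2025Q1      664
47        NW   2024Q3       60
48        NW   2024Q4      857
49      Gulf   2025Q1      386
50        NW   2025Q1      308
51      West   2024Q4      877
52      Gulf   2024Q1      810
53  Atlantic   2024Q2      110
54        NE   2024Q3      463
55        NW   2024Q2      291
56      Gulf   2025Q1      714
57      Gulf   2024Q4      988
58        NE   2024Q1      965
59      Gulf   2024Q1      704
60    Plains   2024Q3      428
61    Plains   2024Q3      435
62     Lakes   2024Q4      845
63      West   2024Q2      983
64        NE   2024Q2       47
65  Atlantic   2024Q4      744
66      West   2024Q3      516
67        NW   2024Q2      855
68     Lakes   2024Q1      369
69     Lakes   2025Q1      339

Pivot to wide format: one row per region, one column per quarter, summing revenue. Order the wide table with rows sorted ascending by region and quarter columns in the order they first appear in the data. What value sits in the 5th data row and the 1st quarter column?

1551

With rows sorted ascending by region, row 5 is region=NW. quarter columns in first-appearance order: 2024Q4, 2025Q1, 2024Q1, 2024Q2, 2024Q3; column 1 is 2024Q4.
Long rows with region=NW, quarter=2024Q4: 694 + 857 = 1551.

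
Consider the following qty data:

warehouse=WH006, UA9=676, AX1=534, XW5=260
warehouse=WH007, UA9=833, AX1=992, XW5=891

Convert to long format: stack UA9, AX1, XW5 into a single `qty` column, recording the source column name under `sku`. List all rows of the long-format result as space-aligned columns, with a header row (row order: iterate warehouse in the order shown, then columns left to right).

warehouse  sku  qty
WH006      UA9  676
WH006      AX1  534
WH006      XW5  260
WH007      UA9  833
WH007      AX1  992
WH007      XW5  891

Each (warehouse, column) pair becomes one row: 2 × 3 = 6 rows.
For example, (WH006, UA9) → qty=676.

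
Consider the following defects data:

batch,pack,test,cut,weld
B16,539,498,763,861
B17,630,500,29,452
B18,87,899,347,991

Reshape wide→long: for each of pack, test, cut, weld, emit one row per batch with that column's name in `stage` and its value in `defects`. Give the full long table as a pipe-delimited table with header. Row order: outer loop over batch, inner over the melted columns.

| batch | stage | defects |
| B16 | pack | 539 |
| B16 | test | 498 |
| B16 | cut | 763 |
| B16 | weld | 861 |
| B17 | pack | 630 |
| B17 | test | 500 |
| B17 | cut | 29 |
| B17 | weld | 452 |
| B18 | pack | 87 |
| B18 | test | 899 |
| B18 | cut | 347 |
| B18 | weld | 991 |

Each (batch, column) pair becomes one row: 3 × 4 = 12 rows.
For example, (B16, pack) → defects=539.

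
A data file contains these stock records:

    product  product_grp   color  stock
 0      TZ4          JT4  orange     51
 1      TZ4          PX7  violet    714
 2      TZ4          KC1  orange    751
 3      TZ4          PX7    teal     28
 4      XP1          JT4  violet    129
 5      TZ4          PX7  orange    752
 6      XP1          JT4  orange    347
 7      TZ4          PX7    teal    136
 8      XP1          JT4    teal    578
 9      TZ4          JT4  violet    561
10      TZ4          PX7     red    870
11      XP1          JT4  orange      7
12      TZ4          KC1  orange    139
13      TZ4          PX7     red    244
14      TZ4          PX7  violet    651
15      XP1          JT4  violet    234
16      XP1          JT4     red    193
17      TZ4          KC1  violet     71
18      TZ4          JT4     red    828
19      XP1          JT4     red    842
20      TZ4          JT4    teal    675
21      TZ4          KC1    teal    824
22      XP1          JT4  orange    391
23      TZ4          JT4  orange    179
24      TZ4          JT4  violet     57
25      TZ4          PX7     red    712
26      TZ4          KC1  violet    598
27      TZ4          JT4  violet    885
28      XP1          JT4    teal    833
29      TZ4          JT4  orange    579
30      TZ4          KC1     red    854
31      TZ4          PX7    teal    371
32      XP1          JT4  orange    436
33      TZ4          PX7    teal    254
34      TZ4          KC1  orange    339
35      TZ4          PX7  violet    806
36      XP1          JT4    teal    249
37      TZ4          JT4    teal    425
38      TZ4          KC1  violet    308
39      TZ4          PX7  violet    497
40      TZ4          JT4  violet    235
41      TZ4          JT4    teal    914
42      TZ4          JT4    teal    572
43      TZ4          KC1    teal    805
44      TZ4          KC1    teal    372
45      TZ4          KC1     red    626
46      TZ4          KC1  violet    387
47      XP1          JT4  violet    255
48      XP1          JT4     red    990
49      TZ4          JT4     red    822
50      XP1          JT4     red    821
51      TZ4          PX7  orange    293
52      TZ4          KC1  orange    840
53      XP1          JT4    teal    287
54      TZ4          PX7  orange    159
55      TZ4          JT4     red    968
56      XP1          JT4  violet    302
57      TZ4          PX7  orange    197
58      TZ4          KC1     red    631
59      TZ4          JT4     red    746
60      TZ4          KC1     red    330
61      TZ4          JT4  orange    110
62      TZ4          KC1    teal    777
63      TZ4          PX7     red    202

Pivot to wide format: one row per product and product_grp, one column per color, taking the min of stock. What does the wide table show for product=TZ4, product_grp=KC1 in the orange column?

Rows with product=TZ4, product_grp=KC1 and color=orange: stock values are 751, 139, 339, 840.
min(751, 139, 339, 840) = 139.

139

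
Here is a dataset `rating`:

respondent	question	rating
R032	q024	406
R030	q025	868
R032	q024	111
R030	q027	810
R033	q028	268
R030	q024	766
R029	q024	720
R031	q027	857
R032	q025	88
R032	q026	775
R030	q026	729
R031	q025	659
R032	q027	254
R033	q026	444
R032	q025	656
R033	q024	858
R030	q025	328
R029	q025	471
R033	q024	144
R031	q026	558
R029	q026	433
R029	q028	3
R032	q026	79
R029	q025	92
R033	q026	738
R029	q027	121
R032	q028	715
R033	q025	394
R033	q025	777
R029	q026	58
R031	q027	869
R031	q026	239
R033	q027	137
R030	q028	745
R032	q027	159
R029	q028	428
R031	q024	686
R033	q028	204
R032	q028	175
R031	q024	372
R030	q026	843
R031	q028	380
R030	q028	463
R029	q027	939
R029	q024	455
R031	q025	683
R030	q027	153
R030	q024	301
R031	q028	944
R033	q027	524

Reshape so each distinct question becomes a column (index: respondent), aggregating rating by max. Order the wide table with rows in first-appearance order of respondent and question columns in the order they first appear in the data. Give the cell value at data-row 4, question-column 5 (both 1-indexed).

433

With rows in first-appearance order of respondent, row 4 is respondent=R029. question columns in first-appearance order: q024, q025, q027, q028, q026; column 5 is q026.
Long rows with respondent=R029, question=q026: max(433, 58) = 433.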